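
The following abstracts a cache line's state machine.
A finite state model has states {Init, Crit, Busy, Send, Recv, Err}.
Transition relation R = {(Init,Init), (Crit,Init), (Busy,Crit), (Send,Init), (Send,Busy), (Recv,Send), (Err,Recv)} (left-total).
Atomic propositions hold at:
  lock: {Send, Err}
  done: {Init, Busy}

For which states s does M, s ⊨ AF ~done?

Sat(~done) = {Crit, Send, Recv, Err}
AF ~done: least fixpoint, start Z0 = {Crit, Send, Recv, Err}, add states with every successor in Z. Z1 = {Crit, Busy, Send, Recv, Err}; fixed.
Sat(AF ~done) = {Crit, Busy, Send, Recv, Err}

{Crit, Busy, Send, Recv, Err}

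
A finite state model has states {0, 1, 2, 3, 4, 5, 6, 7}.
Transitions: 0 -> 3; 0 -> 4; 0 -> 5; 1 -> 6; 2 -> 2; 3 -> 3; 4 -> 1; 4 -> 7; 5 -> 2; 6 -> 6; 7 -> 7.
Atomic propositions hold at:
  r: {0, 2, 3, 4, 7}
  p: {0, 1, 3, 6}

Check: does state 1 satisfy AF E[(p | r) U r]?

No

Sat(p | r) = {0, 1, 2, 3, 4, 6, 7}
E[(p | r) U r]: least fixpoint, start Z0 = Sat(r) = {0, 2, 3, 4, 7}, add states in Sat(p | r) with some successor in Z. Already a fixed point.
Sat(E[(p | r) U r]) = {0, 2, 3, 4, 7}
AF E[(p | r) U r]: least fixpoint, start Z0 = {0, 2, 3, 4, 7}, add states with every successor in Z. Z1 = {0, 2, 3, 4, 5, 7}; fixed.
Sat(AF E[(p | r) U r]) = {0, 2, 3, 4, 5, 7}
1 ∉ Sat(AF E[(p | r) U r]) = {0, 2, 3, 4, 5, 7}, so the formula does not hold at 1.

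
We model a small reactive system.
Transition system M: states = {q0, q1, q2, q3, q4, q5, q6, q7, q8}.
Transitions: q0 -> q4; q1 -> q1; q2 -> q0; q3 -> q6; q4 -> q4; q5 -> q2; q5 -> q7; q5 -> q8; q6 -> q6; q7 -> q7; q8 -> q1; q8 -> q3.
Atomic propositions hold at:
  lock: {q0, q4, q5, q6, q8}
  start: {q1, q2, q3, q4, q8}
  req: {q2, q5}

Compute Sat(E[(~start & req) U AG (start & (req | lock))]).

{q4}

Sat(~start) = {q0, q5, q6, q7}
Sat(~start & req) = {q5}
Sat(req | lock) = {q0, q2, q4, q5, q6, q8}
Sat(start & (req | lock)) = {q2, q4, q8}
AG (start & (req | lock)): greatest fixpoint, start Z0 = {q2, q4, q8}, keep only states in Sat with every successor in Z. Z1 = {q4}; fixed.
Sat(AG (start & (req | lock))) = {q4}
E[(~start & req) U AG (start & (req | lock))]: least fixpoint, start Z0 = Sat(AG (start & (req | lock))) = {q4}, add states in Sat(~start & req) with some successor in Z. Already a fixed point.
Sat(E[(~start & req) U AG (start & (req | lock))]) = {q4}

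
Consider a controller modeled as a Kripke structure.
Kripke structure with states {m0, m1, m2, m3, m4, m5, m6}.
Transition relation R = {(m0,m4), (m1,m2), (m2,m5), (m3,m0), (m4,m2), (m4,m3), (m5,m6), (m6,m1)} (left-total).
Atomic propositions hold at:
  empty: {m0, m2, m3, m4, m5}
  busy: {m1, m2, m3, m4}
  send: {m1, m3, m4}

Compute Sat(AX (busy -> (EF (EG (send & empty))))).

{m2, m3, m5}

Sat(send & empty) = {m3, m4}
EG (send & empty): greatest fixpoint, start Z0 = {m3, m4}, keep only states in Sat with some successor in Z. Z1 = {m4}; Z2 = ∅; fixed.
Sat(EG (send & empty)) = ∅
EF (EG (send & empty)): least fixpoint, start Z0 = ∅, add states with some successor in Z. Already a fixed point.
Sat(EF (EG (send & empty))) = ∅
Sat(busy -> (EF (EG (send & empty)))) = {m0, m5, m6}
Sat(AX (busy -> (EF (EG (send & empty))))) = {s : every successor in {m0, m5, m6}} = {m2, m3, m5}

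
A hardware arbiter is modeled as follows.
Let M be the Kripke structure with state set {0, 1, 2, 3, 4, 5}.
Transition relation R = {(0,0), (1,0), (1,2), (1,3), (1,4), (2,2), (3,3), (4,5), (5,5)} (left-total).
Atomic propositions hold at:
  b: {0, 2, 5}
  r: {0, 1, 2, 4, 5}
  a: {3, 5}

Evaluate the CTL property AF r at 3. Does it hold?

AF r: least fixpoint, start Z0 = {0, 1, 2, 4, 5}, add states with every successor in Z. Already a fixed point.
Sat(AF r) = {0, 1, 2, 4, 5}
3 ∉ Sat(AF r) = {0, 1, 2, 4, 5}, so the formula does not hold at 3.

No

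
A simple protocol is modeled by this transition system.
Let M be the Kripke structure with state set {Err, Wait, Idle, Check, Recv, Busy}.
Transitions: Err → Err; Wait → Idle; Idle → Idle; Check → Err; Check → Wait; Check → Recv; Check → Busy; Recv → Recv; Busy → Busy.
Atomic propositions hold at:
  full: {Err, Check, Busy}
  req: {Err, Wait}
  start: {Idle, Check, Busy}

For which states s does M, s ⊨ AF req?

{Err, Wait}

AF req: least fixpoint, start Z0 = {Err, Wait}, add states with every successor in Z. Already a fixed point.
Sat(AF req) = {Err, Wait}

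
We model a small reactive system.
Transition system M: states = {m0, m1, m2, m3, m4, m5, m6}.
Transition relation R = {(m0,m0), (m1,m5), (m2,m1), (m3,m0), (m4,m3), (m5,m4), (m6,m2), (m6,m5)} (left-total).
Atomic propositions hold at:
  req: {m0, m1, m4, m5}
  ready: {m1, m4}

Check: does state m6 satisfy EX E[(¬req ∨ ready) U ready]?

Sat(¬req) = {m2, m3, m6}
Sat(¬req ∨ ready) = {m1, m2, m3, m4, m6}
E[(¬req ∨ ready) U ready]: least fixpoint, start Z0 = Sat(ready) = {m1, m4}, add states in Sat(¬req ∨ ready) with some successor in Z. Z1 = {m1, m2, m4}; Z2 = {m1, m2, m4, m6}; fixed.
Sat(E[(¬req ∨ ready) U ready]) = {m1, m2, m4, m6}
Sat(EX E[(¬req ∨ ready) U ready]) = {s : some successor in {m1, m2, m4, m6}} = {m2, m5, m6}
m6 ∈ Sat(EX E[(¬req ∨ ready) U ready]) = {m2, m5, m6}, so the formula holds at m6.

Yes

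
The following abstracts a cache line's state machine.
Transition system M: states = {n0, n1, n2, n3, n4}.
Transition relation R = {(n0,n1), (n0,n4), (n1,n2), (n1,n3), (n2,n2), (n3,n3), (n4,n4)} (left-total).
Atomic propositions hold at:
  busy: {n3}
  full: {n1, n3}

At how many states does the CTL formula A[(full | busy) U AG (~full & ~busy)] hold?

Sat(full | busy) = {n1, n3}
Sat(~full) = {n0, n2, n4}
Sat(~busy) = {n0, n1, n2, n4}
Sat(~full & ~busy) = {n0, n2, n4}
AG (~full & ~busy): greatest fixpoint, start Z0 = {n0, n2, n4}, keep only states in Sat with every successor in Z. Z1 = {n2, n4}; fixed.
Sat(AG (~full & ~busy)) = {n2, n4}
A[(full | busy) U AG (~full & ~busy)]: least fixpoint, start Z0 = Sat(AG (~full & ~busy)) = {n2, n4}, add states in Sat(full | busy) with every successor in Z. Already a fixed point.
Sat(A[(full | busy) U AG (~full & ~busy)]) = {n2, n4}
|Sat(A[(full | busy) U AG (~full & ~busy)])| = |{n2, n4}| = 2.

2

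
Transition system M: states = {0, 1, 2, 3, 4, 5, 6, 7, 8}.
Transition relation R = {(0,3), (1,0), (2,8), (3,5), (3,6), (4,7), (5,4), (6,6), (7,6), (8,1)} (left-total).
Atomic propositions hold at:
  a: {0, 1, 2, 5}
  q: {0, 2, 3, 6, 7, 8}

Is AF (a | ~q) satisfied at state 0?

Yes

Sat(~q) = {1, 4, 5}
Sat(a | ~q) = {0, 1, 2, 4, 5}
AF (a | ~q): least fixpoint, start Z0 = {0, 1, 2, 4, 5}, add states with every successor in Z. Z1 = {0, 1, 2, 4, 5, 8}; fixed.
Sat(AF (a | ~q)) = {0, 1, 2, 4, 5, 8}
0 ∈ Sat(AF (a | ~q)) = {0, 1, 2, 4, 5, 8}, so the formula holds at 0.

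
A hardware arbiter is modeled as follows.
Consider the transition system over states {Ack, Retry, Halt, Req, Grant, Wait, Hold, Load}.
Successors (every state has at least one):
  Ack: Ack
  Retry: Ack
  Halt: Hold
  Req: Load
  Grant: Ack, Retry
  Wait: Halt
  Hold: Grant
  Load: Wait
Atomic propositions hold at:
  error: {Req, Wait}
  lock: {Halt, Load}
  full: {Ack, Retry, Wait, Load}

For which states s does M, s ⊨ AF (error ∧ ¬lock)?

Sat(¬lock) = {Ack, Retry, Req, Grant, Wait, Hold}
Sat(error ∧ ¬lock) = {Req, Wait}
AF (error ∧ ¬lock): least fixpoint, start Z0 = {Req, Wait}, add states with every successor in Z. Z1 = {Req, Wait, Load}; fixed.
Sat(AF (error ∧ ¬lock)) = {Req, Wait, Load}

{Req, Wait, Load}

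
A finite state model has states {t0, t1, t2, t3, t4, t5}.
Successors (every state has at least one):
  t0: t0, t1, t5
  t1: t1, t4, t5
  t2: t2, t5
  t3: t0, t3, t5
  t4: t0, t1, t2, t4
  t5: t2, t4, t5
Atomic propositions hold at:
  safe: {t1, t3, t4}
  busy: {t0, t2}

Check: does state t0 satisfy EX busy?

Sat(EX busy) = {s : some successor in {t0, t2}} = {t0, t2, t3, t4, t5}
t0 ∈ Sat(EX busy) = {t0, t2, t3, t4, t5}, so the formula holds at t0.

Yes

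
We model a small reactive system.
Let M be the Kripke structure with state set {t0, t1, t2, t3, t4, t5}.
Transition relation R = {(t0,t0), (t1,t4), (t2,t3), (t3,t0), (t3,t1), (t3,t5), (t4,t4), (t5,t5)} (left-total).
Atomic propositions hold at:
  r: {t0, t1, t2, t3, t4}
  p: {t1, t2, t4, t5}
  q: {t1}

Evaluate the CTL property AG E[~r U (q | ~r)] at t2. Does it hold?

Sat(~r) = {t5}
Sat(q | ~r) = {t1, t5}
E[~r U (q | ~r)]: least fixpoint, start Z0 = Sat((q | ~r)) = {t1, t5}, add states in Sat(~r) with some successor in Z. Already a fixed point.
Sat(E[~r U (q | ~r)]) = {t1, t5}
AG E[~r U (q | ~r)]: greatest fixpoint, start Z0 = {t1, t5}, keep only states in Sat with every successor in Z. Z1 = {t5}; fixed.
Sat(AG E[~r U (q | ~r)]) = {t5}
t2 ∉ Sat(AG E[~r U (q | ~r)]) = {t5}, so the formula does not hold at t2.

No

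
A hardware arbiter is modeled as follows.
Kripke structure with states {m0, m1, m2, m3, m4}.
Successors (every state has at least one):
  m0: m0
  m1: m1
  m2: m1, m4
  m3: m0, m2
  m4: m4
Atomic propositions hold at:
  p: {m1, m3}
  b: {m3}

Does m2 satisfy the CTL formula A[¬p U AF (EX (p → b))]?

Sat(¬p) = {m0, m2, m4}
Sat(p → b) = {m0, m2, m3, m4}
Sat(EX (p → b)) = {s : some successor in {m0, m2, m3, m4}} = {m0, m2, m3, m4}
AF (EX (p → b)): least fixpoint, start Z0 = {m0, m2, m3, m4}, add states with every successor in Z. Already a fixed point.
Sat(AF (EX (p → b))) = {m0, m2, m3, m4}
A[¬p U AF (EX (p → b))]: least fixpoint, start Z0 = Sat(AF (EX (p → b))) = {m0, m2, m3, m4}, add states in Sat(¬p) with every successor in Z. Already a fixed point.
Sat(A[¬p U AF (EX (p → b))]) = {m0, m2, m3, m4}
m2 ∈ Sat(A[¬p U AF (EX (p → b))]) = {m0, m2, m3, m4}, so the formula holds at m2.

Yes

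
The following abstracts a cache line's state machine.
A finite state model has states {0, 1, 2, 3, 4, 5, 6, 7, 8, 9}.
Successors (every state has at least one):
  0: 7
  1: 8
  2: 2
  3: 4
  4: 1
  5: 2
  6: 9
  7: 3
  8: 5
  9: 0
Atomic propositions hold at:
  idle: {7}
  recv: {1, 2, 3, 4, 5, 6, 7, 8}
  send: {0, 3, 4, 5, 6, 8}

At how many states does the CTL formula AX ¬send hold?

5

Sat(¬send) = {1, 2, 7, 9}
Sat(AX ¬send) = {s : every successor in {1, 2, 7, 9}} = {0, 2, 4, 5, 6}
|Sat(AX ¬send)| = |{0, 2, 4, 5, 6}| = 5.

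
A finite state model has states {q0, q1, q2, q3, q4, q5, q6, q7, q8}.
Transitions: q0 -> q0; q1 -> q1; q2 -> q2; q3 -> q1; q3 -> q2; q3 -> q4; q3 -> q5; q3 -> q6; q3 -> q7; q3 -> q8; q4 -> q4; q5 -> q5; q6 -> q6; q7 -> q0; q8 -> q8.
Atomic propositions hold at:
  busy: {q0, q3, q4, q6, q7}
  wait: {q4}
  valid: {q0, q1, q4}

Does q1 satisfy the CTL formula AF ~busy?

Sat(~busy) = {q1, q2, q5, q8}
AF ~busy: least fixpoint, start Z0 = {q1, q2, q5, q8}, add states with every successor in Z. Already a fixed point.
Sat(AF ~busy) = {q1, q2, q5, q8}
q1 ∈ Sat(AF ~busy) = {q1, q2, q5, q8}, so the formula holds at q1.

Yes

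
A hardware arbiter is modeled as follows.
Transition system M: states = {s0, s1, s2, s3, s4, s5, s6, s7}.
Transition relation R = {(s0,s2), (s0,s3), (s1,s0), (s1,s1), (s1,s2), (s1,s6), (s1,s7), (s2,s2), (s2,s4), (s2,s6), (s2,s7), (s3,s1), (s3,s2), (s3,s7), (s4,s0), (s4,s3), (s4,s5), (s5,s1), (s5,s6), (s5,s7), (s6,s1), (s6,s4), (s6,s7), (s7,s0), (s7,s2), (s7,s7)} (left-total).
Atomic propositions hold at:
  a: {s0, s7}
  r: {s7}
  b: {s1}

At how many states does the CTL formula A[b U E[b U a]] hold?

E[b U a]: least fixpoint, start Z0 = Sat(a) = {s0, s7}, add states in Sat(b) with some successor in Z. Z1 = {s0, s1, s7}; fixed.
Sat(E[b U a]) = {s0, s1, s7}
A[b U E[b U a]]: least fixpoint, start Z0 = Sat(E[b U a]) = {s0, s1, s7}, add states in Sat(b) with every successor in Z. Already a fixed point.
Sat(A[b U E[b U a]]) = {s0, s1, s7}
|Sat(A[b U E[b U a]])| = |{s0, s1, s7}| = 3.

3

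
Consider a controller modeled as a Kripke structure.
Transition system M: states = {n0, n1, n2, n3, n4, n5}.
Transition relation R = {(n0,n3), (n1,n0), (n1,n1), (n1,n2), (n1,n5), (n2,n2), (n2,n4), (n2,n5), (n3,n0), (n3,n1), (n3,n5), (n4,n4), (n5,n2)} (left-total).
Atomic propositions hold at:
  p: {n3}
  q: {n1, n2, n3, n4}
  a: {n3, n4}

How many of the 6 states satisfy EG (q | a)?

Sat(q | a) = {n1, n2, n3, n4}
EG (q | a): greatest fixpoint, start Z0 = {n1, n2, n3, n4}, keep only states in Sat with some successor in Z. Already a fixed point.
Sat(EG (q | a)) = {n1, n2, n3, n4}
|Sat(EG (q | a))| = |{n1, n2, n3, n4}| = 4.

4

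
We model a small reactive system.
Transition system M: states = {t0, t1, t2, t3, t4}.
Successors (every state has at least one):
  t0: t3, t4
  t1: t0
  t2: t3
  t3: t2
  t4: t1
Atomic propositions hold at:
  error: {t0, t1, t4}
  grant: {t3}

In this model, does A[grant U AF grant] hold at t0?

No

AF grant: least fixpoint, start Z0 = {t3}, add states with every successor in Z. Z1 = {t2, t3}; fixed.
Sat(AF grant) = {t2, t3}
A[grant U AF grant]: least fixpoint, start Z0 = Sat(AF grant) = {t2, t3}, add states in Sat(grant) with every successor in Z. Already a fixed point.
Sat(A[grant U AF grant]) = {t2, t3}
t0 ∉ Sat(A[grant U AF grant]) = {t2, t3}, so the formula does not hold at t0.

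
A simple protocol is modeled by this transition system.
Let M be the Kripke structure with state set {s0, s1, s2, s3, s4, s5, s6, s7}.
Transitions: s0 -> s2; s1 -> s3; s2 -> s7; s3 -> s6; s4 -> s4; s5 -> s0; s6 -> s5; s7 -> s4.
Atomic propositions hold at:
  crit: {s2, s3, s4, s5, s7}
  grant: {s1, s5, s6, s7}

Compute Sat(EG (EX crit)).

Sat(EX crit) = {s : some successor in {s2, s3, s4, s5, s7}} = {s0, s1, s2, s4, s6, s7}
EG (EX crit): greatest fixpoint, start Z0 = {s0, s1, s2, s4, s6, s7}, keep only states in Sat with some successor in Z. Z1 = {s0, s2, s4, s7}; fixed.
Sat(EG (EX crit)) = {s0, s2, s4, s7}

{s0, s2, s4, s7}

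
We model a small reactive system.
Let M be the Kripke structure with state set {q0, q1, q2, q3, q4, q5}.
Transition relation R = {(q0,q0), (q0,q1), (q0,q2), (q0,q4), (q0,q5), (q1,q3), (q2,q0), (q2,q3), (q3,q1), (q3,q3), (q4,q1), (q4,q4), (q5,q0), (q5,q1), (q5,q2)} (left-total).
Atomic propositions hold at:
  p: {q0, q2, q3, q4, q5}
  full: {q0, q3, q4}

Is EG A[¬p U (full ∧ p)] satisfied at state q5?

Sat(¬p) = {q1}
Sat(full ∧ p) = {q0, q3, q4}
A[¬p U (full ∧ p)]: least fixpoint, start Z0 = Sat((full ∧ p)) = {q0, q3, q4}, add states in Sat(¬p) with every successor in Z. Z1 = {q0, q1, q3, q4}; fixed.
Sat(A[¬p U (full ∧ p)]) = {q0, q1, q3, q4}
EG A[¬p U (full ∧ p)]: greatest fixpoint, start Z0 = {q0, q1, q3, q4}, keep only states in Sat with some successor in Z. Already a fixed point.
Sat(EG A[¬p U (full ∧ p)]) = {q0, q1, q3, q4}
q5 ∉ Sat(EG A[¬p U (full ∧ p)]) = {q0, q1, q3, q4}, so the formula does not hold at q5.

No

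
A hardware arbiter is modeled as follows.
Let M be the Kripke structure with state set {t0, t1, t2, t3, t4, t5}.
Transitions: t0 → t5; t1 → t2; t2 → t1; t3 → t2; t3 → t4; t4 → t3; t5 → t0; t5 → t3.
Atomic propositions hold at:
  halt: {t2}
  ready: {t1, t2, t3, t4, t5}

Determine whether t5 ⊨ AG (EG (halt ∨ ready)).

No

Sat(halt ∨ ready) = {t1, t2, t3, t4, t5}
EG (halt ∨ ready): greatest fixpoint, start Z0 = {t1, t2, t3, t4, t5}, keep only states in Sat with some successor in Z. Already a fixed point.
Sat(EG (halt ∨ ready)) = {t1, t2, t3, t4, t5}
AG (EG (halt ∨ ready)): greatest fixpoint, start Z0 = {t1, t2, t3, t4, t5}, keep only states in Sat with every successor in Z. Z1 = {t1, t2, t3, t4}; fixed.
Sat(AG (EG (halt ∨ ready))) = {t1, t2, t3, t4}
t5 ∉ Sat(AG (EG (halt ∨ ready))) = {t1, t2, t3, t4}, so the formula does not hold at t5.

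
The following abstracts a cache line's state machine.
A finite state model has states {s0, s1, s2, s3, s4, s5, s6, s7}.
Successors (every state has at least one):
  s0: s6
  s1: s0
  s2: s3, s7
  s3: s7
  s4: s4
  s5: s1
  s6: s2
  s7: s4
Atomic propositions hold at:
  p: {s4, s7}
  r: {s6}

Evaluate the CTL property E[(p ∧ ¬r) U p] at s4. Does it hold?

Sat(¬r) = {s0, s1, s2, s3, s4, s5, s7}
Sat(p ∧ ¬r) = {s4, s7}
E[(p ∧ ¬r) U p]: least fixpoint, start Z0 = Sat(p) = {s4, s7}, add states in Sat(p ∧ ¬r) with some successor in Z. Already a fixed point.
Sat(E[(p ∧ ¬r) U p]) = {s4, s7}
s4 ∈ Sat(E[(p ∧ ¬r) U p]) = {s4, s7}, so the formula holds at s4.

Yes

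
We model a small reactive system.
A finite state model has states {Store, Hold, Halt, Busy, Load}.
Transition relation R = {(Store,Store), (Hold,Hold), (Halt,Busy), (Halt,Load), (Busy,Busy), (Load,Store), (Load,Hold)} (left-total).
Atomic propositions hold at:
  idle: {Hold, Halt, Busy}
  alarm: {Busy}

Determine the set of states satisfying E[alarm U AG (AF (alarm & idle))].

Sat(alarm & idle) = {Busy}
AF (alarm & idle): least fixpoint, start Z0 = {Busy}, add states with every successor in Z. Already a fixed point.
Sat(AF (alarm & idle)) = {Busy}
AG (AF (alarm & idle)): greatest fixpoint, start Z0 = {Busy}, keep only states in Sat with every successor in Z. Already a fixed point.
Sat(AG (AF (alarm & idle))) = {Busy}
E[alarm U AG (AF (alarm & idle))]: least fixpoint, start Z0 = Sat(AG (AF (alarm & idle))) = {Busy}, add states in Sat(alarm) with some successor in Z. Already a fixed point.
Sat(E[alarm U AG (AF (alarm & idle))]) = {Busy}

{Busy}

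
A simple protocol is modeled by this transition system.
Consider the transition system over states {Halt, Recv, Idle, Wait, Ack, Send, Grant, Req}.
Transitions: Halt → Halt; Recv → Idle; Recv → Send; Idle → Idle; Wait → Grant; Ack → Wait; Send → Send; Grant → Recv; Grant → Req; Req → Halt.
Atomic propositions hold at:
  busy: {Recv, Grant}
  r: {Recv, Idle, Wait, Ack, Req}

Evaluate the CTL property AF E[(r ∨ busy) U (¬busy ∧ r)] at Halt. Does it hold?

No

Sat(r ∨ busy) = {Recv, Idle, Wait, Ack, Grant, Req}
Sat(¬busy) = {Halt, Idle, Wait, Ack, Send, Req}
Sat(¬busy ∧ r) = {Idle, Wait, Ack, Req}
E[(r ∨ busy) U (¬busy ∧ r)]: least fixpoint, start Z0 = Sat((¬busy ∧ r)) = {Idle, Wait, Ack, Req}, add states in Sat(r ∨ busy) with some successor in Z. Z1 = {Recv, Idle, Wait, Ack, Grant, Req}; fixed.
Sat(E[(r ∨ busy) U (¬busy ∧ r)]) = {Recv, Idle, Wait, Ack, Grant, Req}
AF E[(r ∨ busy) U (¬busy ∧ r)]: least fixpoint, start Z0 = {Recv, Idle, Wait, Ack, Grant, Req}, add states with every successor in Z. Already a fixed point.
Sat(AF E[(r ∨ busy) U (¬busy ∧ r)]) = {Recv, Idle, Wait, Ack, Grant, Req}
Halt ∉ Sat(AF E[(r ∨ busy) U (¬busy ∧ r)]) = {Recv, Idle, Wait, Ack, Grant, Req}, so the formula does not hold at Halt.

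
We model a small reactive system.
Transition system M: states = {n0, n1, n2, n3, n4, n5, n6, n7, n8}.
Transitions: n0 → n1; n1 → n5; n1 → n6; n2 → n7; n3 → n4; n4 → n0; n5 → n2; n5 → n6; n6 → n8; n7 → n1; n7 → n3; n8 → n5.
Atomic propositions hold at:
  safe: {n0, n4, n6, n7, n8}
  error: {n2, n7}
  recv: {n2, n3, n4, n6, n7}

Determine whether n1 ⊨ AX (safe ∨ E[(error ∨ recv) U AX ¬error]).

No

Sat(error ∨ recv) = {n2, n3, n4, n6, n7}
Sat(¬error) = {n0, n1, n3, n4, n5, n6, n8}
Sat(AX ¬error) = {s : every successor in {n0, n1, n3, n4, n5, n6, n8}} = {n0, n1, n3, n4, n6, n7, n8}
E[(error ∨ recv) U AX ¬error]: least fixpoint, start Z0 = Sat(AX ¬error) = {n0, n1, n3, n4, n6, n7, n8}, add states in Sat(error ∨ recv) with some successor in Z. Z1 = {n0, n1, n2, n3, n4, n6, n7, n8}; fixed.
Sat(E[(error ∨ recv) U AX ¬error]) = {n0, n1, n2, n3, n4, n6, n7, n8}
Sat(safe ∨ E[(error ∨ recv) U AX ¬error]) = {n0, n1, n2, n3, n4, n6, n7, n8}
Sat(AX (safe ∨ E[(error ∨ recv) U AX ¬error])) = {s : every successor in {n0, n1, n2, n3, n4, n6, n7, n8}} = {n0, n2, n3, n4, n5, n6, n7}
n1 ∉ Sat(AX (safe ∨ E[(error ∨ recv) U AX ¬error])) = {n0, n2, n3, n4, n5, n6, n7}, so the formula does not hold at n1.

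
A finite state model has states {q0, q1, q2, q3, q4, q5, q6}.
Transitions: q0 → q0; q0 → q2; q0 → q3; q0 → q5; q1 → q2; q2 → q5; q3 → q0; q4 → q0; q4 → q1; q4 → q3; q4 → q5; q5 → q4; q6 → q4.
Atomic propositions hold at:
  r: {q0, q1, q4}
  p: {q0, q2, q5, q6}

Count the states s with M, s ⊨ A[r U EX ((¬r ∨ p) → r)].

5

Sat(¬r) = {q2, q3, q5, q6}
Sat(¬r ∨ p) = {q0, q2, q3, q5, q6}
Sat((¬r ∨ p) → r) = {q0, q1, q4}
Sat(EX ((¬r ∨ p) → r)) = {s : some successor in {q0, q1, q4}} = {q0, q3, q4, q5, q6}
A[r U EX ((¬r ∨ p) → r)]: least fixpoint, start Z0 = Sat(EX ((¬r ∨ p) → r)) = {q0, q3, q4, q5, q6}, add states in Sat(r) with every successor in Z. Already a fixed point.
Sat(A[r U EX ((¬r ∨ p) → r)]) = {q0, q3, q4, q5, q6}
|Sat(A[r U EX ((¬r ∨ p) → r)])| = |{q0, q3, q4, q5, q6}| = 5.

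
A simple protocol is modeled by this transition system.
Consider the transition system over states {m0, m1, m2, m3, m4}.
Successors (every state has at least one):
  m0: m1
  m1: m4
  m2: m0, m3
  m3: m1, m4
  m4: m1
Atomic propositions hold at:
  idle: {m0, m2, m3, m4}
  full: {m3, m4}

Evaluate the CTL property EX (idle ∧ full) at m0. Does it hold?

Sat(idle ∧ full) = {m3, m4}
Sat(EX (idle ∧ full)) = {s : some successor in {m3, m4}} = {m1, m2, m3}
m0 ∉ Sat(EX (idle ∧ full)) = {m1, m2, m3}, so the formula does not hold at m0.

No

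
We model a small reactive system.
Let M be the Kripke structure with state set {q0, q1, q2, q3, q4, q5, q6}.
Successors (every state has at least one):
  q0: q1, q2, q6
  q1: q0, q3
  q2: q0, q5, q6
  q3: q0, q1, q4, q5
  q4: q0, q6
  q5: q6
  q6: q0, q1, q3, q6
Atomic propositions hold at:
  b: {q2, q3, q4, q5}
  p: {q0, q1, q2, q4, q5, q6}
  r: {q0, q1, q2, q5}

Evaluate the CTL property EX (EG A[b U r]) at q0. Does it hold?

Yes

A[b U r]: least fixpoint, start Z0 = Sat(r) = {q0, q1, q2, q5}, add states in Sat(b) with every successor in Z. Already a fixed point.
Sat(A[b U r]) = {q0, q1, q2, q5}
EG A[b U r]: greatest fixpoint, start Z0 = {q0, q1, q2, q5}, keep only states in Sat with some successor in Z. Z1 = {q0, q1, q2}; fixed.
Sat(EG A[b U r]) = {q0, q1, q2}
Sat(EX (EG A[b U r])) = {s : some successor in {q0, q1, q2}} = {q0, q1, q2, q3, q4, q6}
q0 ∈ Sat(EX (EG A[b U r])) = {q0, q1, q2, q3, q4, q6}, so the formula holds at q0.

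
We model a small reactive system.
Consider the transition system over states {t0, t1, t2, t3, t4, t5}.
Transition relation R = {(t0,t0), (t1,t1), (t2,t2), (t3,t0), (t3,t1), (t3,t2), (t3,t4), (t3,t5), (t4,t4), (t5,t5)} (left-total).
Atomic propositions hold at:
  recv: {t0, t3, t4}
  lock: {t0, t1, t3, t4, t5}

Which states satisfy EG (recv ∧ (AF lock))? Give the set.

AF lock: least fixpoint, start Z0 = {t0, t1, t3, t4, t5}, add states with every successor in Z. Already a fixed point.
Sat(AF lock) = {t0, t1, t3, t4, t5}
Sat(recv ∧ (AF lock)) = {t0, t3, t4}
EG (recv ∧ (AF lock)): greatest fixpoint, start Z0 = {t0, t3, t4}, keep only states in Sat with some successor in Z. Already a fixed point.
Sat(EG (recv ∧ (AF lock))) = {t0, t3, t4}

{t0, t3, t4}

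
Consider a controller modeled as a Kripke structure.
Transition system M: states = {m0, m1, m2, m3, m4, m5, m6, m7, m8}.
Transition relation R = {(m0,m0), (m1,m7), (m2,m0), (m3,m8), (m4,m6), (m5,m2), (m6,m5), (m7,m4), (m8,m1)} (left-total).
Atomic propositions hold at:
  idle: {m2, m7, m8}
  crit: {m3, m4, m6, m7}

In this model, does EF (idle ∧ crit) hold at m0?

No

Sat(idle ∧ crit) = {m7}
EF (idle ∧ crit): least fixpoint, start Z0 = {m7}, add states with some successor in Z. Z1 = {m1, m7}; Z2 = {m1, m7, m8}; Z3 = {m1, m3, m7, m8}; fixed.
Sat(EF (idle ∧ crit)) = {m1, m3, m7, m8}
m0 ∉ Sat(EF (idle ∧ crit)) = {m1, m3, m7, m8}, so the formula does not hold at m0.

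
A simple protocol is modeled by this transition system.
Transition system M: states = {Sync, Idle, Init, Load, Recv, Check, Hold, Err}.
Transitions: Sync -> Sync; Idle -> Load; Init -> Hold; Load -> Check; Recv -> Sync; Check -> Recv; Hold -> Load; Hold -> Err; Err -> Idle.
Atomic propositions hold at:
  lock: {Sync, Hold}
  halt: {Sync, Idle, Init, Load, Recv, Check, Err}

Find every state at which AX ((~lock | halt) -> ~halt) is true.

{Init}

Sat(~lock) = {Idle, Init, Load, Recv, Check, Err}
Sat(~lock | halt) = {Sync, Idle, Init, Load, Recv, Check, Err}
Sat(~halt) = {Hold}
Sat((~lock | halt) -> ~halt) = {Hold}
Sat(AX ((~lock | halt) -> ~halt)) = {s : every successor in {Hold}} = {Init}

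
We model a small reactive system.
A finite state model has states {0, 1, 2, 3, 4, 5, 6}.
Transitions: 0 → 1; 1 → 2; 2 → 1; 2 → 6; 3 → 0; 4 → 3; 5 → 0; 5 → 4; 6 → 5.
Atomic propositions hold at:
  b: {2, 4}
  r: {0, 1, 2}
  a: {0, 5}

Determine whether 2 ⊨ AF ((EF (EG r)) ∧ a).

EG r: greatest fixpoint, start Z0 = {0, 1, 2}, keep only states in Sat with some successor in Z. Already a fixed point.
Sat(EG r) = {0, 1, 2}
EF (EG r): least fixpoint, start Z0 = {0, 1, 2}, add states with some successor in Z. Z1 = {0, 1, 2, 3, 5}; Z2 = {0, 1, 2, 3, 4, 5, 6}; fixed.
Sat(EF (EG r)) = {0, 1, 2, 3, 4, 5, 6}
Sat((EF (EG r)) ∧ a) = {0, 5}
AF ((EF (EG r)) ∧ a): least fixpoint, start Z0 = {0, 5}, add states with every successor in Z. Z1 = {0, 3, 5, 6}; Z2 = {0, 3, 4, 5, 6}; fixed.
Sat(AF ((EF (EG r)) ∧ a)) = {0, 3, 4, 5, 6}
2 ∉ Sat(AF ((EF (EG r)) ∧ a)) = {0, 3, 4, 5, 6}, so the formula does not hold at 2.

No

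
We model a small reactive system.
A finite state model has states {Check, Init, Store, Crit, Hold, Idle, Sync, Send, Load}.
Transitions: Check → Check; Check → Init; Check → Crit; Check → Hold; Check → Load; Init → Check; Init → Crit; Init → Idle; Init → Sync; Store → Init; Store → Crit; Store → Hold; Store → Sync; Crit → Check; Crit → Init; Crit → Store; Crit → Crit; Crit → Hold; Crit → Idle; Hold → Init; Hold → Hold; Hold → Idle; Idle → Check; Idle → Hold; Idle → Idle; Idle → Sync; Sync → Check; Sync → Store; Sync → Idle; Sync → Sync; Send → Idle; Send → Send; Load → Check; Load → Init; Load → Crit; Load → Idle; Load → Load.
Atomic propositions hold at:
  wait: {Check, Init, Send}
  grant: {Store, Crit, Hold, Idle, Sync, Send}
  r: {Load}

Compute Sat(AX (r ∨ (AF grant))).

AF grant: least fixpoint, start Z0 = {Store, Crit, Hold, Idle, Sync, Send}, add states with every successor in Z. Already a fixed point.
Sat(AF grant) = {Store, Crit, Hold, Idle, Sync, Send}
Sat(r ∨ (AF grant)) = {Store, Crit, Hold, Idle, Sync, Send, Load}
Sat(AX (r ∨ (AF grant))) = {s : every successor in {Store, Crit, Hold, Idle, Sync, Send, Load}} = {Send}

{Send}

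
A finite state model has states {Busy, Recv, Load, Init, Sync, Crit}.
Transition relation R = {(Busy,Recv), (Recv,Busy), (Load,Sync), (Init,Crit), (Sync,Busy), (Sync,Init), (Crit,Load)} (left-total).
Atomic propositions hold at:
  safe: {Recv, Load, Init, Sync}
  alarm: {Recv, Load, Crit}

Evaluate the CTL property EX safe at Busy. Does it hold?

Sat(EX safe) = {s : some successor in {Recv, Load, Init, Sync}} = {Busy, Load, Sync, Crit}
Busy ∈ Sat(EX safe) = {Busy, Load, Sync, Crit}, so the formula holds at Busy.

Yes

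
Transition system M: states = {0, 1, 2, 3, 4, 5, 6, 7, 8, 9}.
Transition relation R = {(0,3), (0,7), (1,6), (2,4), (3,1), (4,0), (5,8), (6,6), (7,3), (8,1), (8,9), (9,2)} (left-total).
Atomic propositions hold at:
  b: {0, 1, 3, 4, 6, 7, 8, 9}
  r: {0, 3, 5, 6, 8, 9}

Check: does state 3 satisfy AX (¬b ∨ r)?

Sat(¬b) = {2, 5}
Sat(¬b ∨ r) = {0, 2, 3, 5, 6, 8, 9}
Sat(AX (¬b ∨ r)) = {s : every successor in {0, 2, 3, 5, 6, 8, 9}} = {1, 4, 5, 6, 7, 9}
3 ∉ Sat(AX (¬b ∨ r)) = {1, 4, 5, 6, 7, 9}, so the formula does not hold at 3.

No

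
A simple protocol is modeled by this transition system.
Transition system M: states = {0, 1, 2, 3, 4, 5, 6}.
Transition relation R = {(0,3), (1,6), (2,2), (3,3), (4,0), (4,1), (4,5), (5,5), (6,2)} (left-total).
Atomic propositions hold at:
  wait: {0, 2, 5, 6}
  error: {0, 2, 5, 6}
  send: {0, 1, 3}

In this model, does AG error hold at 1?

AG error: greatest fixpoint, start Z0 = {0, 2, 5, 6}, keep only states in Sat with every successor in Z. Z1 = {2, 5, 6}; fixed.
Sat(AG error) = {2, 5, 6}
1 ∉ Sat(AG error) = {2, 5, 6}, so the formula does not hold at 1.

No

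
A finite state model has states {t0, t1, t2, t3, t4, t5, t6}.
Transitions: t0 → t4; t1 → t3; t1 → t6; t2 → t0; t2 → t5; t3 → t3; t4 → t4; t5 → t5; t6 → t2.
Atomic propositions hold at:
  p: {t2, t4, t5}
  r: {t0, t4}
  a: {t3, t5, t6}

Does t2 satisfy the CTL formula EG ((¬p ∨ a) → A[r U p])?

Sat(¬p) = {t0, t1, t3, t6}
Sat(¬p ∨ a) = {t0, t1, t3, t5, t6}
A[r U p]: least fixpoint, start Z0 = Sat(p) = {t2, t4, t5}, add states in Sat(r) with every successor in Z. Z1 = {t0, t2, t4, t5}; fixed.
Sat(A[r U p]) = {t0, t2, t4, t5}
Sat((¬p ∨ a) → A[r U p]) = {t0, t2, t4, t5}
EG ((¬p ∨ a) → A[r U p]): greatest fixpoint, start Z0 = {t0, t2, t4, t5}, keep only states in Sat with some successor in Z. Already a fixed point.
Sat(EG ((¬p ∨ a) → A[r U p])) = {t0, t2, t4, t5}
t2 ∈ Sat(EG ((¬p ∨ a) → A[r U p])) = {t0, t2, t4, t5}, so the formula holds at t2.

Yes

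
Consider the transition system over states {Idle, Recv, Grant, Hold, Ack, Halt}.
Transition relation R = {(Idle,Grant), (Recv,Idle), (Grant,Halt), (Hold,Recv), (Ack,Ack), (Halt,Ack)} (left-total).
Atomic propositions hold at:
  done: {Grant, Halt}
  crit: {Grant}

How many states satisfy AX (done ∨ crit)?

Sat(done ∨ crit) = {Grant, Halt}
Sat(AX (done ∨ crit)) = {s : every successor in {Grant, Halt}} = {Idle, Grant}
|Sat(AX (done ∨ crit))| = |{Idle, Grant}| = 2.

2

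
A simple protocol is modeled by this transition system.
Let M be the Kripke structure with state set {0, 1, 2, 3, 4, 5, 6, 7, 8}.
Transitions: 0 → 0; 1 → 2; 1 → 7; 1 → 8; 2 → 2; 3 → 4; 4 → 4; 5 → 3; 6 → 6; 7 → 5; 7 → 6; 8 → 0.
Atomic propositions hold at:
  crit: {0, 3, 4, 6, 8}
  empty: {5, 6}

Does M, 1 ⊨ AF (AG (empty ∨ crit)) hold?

Sat(empty ∨ crit) = {0, 3, 4, 5, 6, 8}
AG (empty ∨ crit): greatest fixpoint, start Z0 = {0, 3, 4, 5, 6, 8}, keep only states in Sat with every successor in Z. Already a fixed point.
Sat(AG (empty ∨ crit)) = {0, 3, 4, 5, 6, 8}
AF (AG (empty ∨ crit)): least fixpoint, start Z0 = {0, 3, 4, 5, 6, 8}, add states with every successor in Z. Z1 = {0, 3, 4, 5, 6, 7, 8}; fixed.
Sat(AF (AG (empty ∨ crit))) = {0, 3, 4, 5, 6, 7, 8}
1 ∉ Sat(AF (AG (empty ∨ crit))) = {0, 3, 4, 5, 6, 7, 8}, so the formula does not hold at 1.

No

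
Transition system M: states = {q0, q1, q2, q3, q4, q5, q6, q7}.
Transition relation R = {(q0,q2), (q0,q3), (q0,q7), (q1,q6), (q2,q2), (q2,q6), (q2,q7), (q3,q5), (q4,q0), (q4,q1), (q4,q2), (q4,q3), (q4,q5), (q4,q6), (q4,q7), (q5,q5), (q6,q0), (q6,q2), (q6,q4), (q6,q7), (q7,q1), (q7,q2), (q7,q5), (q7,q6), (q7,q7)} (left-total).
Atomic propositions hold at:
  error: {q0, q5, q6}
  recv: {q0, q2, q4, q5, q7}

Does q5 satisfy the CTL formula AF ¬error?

No

Sat(¬error) = {q1, q2, q3, q4, q7}
AF ¬error: least fixpoint, start Z0 = {q1, q2, q3, q4, q7}, add states with every successor in Z. Z1 = {q0, q1, q2, q3, q4, q7}; Z2 = {q0, q1, q2, q3, q4, q6, q7}; fixed.
Sat(AF ¬error) = {q0, q1, q2, q3, q4, q6, q7}
q5 ∉ Sat(AF ¬error) = {q0, q1, q2, q3, q4, q6, q7}, so the formula does not hold at q5.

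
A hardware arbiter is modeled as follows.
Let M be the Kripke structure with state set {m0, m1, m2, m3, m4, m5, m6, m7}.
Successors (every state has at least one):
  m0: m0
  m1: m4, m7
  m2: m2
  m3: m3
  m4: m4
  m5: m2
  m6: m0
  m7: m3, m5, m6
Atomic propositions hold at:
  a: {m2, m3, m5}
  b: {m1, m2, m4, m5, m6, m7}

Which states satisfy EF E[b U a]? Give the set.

E[b U a]: least fixpoint, start Z0 = Sat(a) = {m2, m3, m5}, add states in Sat(b) with some successor in Z. Z1 = {m2, m3, m5, m7}; Z2 = {m1, m2, m3, m5, m7}; fixed.
Sat(E[b U a]) = {m1, m2, m3, m5, m7}
EF E[b U a]: least fixpoint, start Z0 = {m1, m2, m3, m5, m7}, add states with some successor in Z. Already a fixed point.
Sat(EF E[b U a]) = {m1, m2, m3, m5, m7}

{m1, m2, m3, m5, m7}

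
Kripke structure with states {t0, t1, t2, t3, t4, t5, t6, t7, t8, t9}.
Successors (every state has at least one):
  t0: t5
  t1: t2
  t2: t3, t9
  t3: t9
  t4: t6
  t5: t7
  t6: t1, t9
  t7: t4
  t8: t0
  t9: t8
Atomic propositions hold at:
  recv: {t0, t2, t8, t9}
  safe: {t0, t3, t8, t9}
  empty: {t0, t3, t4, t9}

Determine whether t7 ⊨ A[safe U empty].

A[safe U empty]: least fixpoint, start Z0 = Sat(empty) = {t0, t3, t4, t9}, add states in Sat(safe) with every successor in Z. Z1 = {t0, t3, t4, t8, t9}; fixed.
Sat(A[safe U empty]) = {t0, t3, t4, t8, t9}
t7 ∉ Sat(A[safe U empty]) = {t0, t3, t4, t8, t9}, so the formula does not hold at t7.

No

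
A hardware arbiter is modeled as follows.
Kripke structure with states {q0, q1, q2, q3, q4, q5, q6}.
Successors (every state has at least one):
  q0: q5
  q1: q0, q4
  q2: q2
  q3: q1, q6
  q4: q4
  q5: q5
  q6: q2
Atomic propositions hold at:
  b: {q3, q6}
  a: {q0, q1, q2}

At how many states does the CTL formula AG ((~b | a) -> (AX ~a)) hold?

3

Sat(~b) = {q0, q1, q2, q4, q5}
Sat(~b | a) = {q0, q1, q2, q4, q5}
Sat(~a) = {q3, q4, q5, q6}
Sat(AX ~a) = {s : every successor in {q3, q4, q5, q6}} = {q0, q4, q5}
Sat((~b | a) -> (AX ~a)) = {q0, q3, q4, q5, q6}
AG ((~b | a) -> (AX ~a)): greatest fixpoint, start Z0 = {q0, q3, q4, q5, q6}, keep only states in Sat with every successor in Z. Z1 = {q0, q4, q5}; fixed.
Sat(AG ((~b | a) -> (AX ~a))) = {q0, q4, q5}
|Sat(AG ((~b | a) -> (AX ~a)))| = |{q0, q4, q5}| = 3.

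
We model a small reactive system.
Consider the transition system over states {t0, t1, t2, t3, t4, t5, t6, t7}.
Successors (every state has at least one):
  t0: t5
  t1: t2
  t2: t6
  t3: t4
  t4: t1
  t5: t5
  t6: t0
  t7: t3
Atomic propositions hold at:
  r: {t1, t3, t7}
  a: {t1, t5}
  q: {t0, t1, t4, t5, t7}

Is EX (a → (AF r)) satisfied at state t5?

AF r: least fixpoint, start Z0 = {t1, t3, t7}, add states with every successor in Z. Z1 = {t1, t3, t4, t7}; fixed.
Sat(AF r) = {t1, t3, t4, t7}
Sat(a → (AF r)) = {t0, t1, t2, t3, t4, t6, t7}
Sat(EX (a → (AF r))) = {s : some successor in {t0, t1, t2, t3, t4, t6, t7}} = {t1, t2, t3, t4, t6, t7}
t5 ∉ Sat(EX (a → (AF r))) = {t1, t2, t3, t4, t6, t7}, so the formula does not hold at t5.

No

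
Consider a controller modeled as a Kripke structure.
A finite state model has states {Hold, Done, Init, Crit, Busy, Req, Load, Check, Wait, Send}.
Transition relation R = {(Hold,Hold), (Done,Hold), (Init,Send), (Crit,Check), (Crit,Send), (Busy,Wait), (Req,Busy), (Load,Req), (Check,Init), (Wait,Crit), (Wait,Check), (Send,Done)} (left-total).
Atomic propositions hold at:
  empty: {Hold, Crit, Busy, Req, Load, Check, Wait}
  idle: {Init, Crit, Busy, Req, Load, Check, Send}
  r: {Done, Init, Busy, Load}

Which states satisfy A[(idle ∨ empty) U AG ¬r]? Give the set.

Sat(idle ∨ empty) = {Hold, Init, Crit, Busy, Req, Load, Check, Wait, Send}
Sat(¬r) = {Hold, Crit, Req, Check, Wait, Send}
AG ¬r: greatest fixpoint, start Z0 = {Hold, Crit, Req, Check, Wait, Send}, keep only states in Sat with every successor in Z. Z1 = {Hold, Crit, Wait}; Z2 = {Hold}; fixed.
Sat(AG ¬r) = {Hold}
A[(idle ∨ empty) U AG ¬r]: least fixpoint, start Z0 = Sat(AG ¬r) = {Hold}, add states in Sat(idle ∨ empty) with every successor in Z. Already a fixed point.
Sat(A[(idle ∨ empty) U AG ¬r]) = {Hold}

{Hold}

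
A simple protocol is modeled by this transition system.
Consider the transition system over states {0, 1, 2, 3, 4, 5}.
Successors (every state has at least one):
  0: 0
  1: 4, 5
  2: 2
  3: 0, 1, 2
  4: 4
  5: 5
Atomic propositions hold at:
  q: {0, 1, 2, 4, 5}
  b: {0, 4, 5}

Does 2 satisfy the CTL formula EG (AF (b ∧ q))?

No

Sat(b ∧ q) = {0, 4, 5}
AF (b ∧ q): least fixpoint, start Z0 = {0, 4, 5}, add states with every successor in Z. Z1 = {0, 1, 4, 5}; fixed.
Sat(AF (b ∧ q)) = {0, 1, 4, 5}
EG (AF (b ∧ q)): greatest fixpoint, start Z0 = {0, 1, 4, 5}, keep only states in Sat with some successor in Z. Already a fixed point.
Sat(EG (AF (b ∧ q))) = {0, 1, 4, 5}
2 ∉ Sat(EG (AF (b ∧ q))) = {0, 1, 4, 5}, so the formula does not hold at 2.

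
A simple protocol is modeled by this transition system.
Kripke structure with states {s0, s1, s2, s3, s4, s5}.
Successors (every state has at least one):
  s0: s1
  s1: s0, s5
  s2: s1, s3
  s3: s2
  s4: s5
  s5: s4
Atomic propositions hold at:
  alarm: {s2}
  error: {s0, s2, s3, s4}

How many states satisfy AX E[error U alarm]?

E[error U alarm]: least fixpoint, start Z0 = Sat(alarm) = {s2}, add states in Sat(error) with some successor in Z. Z1 = {s2, s3}; fixed.
Sat(E[error U alarm]) = {s2, s3}
Sat(AX E[error U alarm]) = {s : every successor in {s2, s3}} = {s3}
|Sat(AX E[error U alarm])| = |{s3}| = 1.

1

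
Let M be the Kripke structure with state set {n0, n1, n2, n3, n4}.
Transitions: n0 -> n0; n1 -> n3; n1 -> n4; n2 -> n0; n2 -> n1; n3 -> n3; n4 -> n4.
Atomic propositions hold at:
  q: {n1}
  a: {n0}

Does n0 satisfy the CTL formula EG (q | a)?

Sat(q | a) = {n0, n1}
EG (q | a): greatest fixpoint, start Z0 = {n0, n1}, keep only states in Sat with some successor in Z. Z1 = {n0}; fixed.
Sat(EG (q | a)) = {n0}
n0 ∈ Sat(EG (q | a)) = {n0}, so the formula holds at n0.

Yes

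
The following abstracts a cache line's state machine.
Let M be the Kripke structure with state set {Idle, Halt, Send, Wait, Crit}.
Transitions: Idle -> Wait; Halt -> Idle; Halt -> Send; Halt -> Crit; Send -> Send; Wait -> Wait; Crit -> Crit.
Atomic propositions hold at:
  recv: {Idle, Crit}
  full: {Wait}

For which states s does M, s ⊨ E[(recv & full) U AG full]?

{Wait}

Sat(recv & full) = ∅
AG full: greatest fixpoint, start Z0 = {Wait}, keep only states in Sat with every successor in Z. Already a fixed point.
Sat(AG full) = {Wait}
E[(recv & full) U AG full]: least fixpoint, start Z0 = Sat(AG full) = {Wait}, add states in Sat(recv & full) with some successor in Z. Already a fixed point.
Sat(E[(recv & full) U AG full]) = {Wait}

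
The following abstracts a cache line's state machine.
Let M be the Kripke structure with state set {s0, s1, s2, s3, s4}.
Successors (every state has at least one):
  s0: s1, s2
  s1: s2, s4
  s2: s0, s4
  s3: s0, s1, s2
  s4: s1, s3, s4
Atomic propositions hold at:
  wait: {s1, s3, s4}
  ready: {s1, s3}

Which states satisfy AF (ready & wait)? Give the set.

Sat(ready & wait) = {s1, s3}
AF (ready & wait): least fixpoint, start Z0 = {s1, s3}, add states with every successor in Z. Already a fixed point.
Sat(AF (ready & wait)) = {s1, s3}

{s1, s3}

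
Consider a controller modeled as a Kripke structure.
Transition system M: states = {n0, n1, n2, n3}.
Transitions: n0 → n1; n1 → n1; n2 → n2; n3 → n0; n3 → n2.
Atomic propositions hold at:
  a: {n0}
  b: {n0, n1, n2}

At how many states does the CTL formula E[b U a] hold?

1

E[b U a]: least fixpoint, start Z0 = Sat(a) = {n0}, add states in Sat(b) with some successor in Z. Already a fixed point.
Sat(E[b U a]) = {n0}
|Sat(E[b U a])| = |{n0}| = 1.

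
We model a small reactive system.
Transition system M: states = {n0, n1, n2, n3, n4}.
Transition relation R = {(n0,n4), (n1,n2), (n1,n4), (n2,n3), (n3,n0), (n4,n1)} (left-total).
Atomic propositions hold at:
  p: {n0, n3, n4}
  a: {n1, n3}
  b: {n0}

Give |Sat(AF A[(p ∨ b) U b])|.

3

Sat(p ∨ b) = {n0, n3, n4}
A[(p ∨ b) U b]: least fixpoint, start Z0 = Sat(b) = {n0}, add states in Sat(p ∨ b) with every successor in Z. Z1 = {n0, n3}; fixed.
Sat(A[(p ∨ b) U b]) = {n0, n3}
AF A[(p ∨ b) U b]: least fixpoint, start Z0 = {n0, n3}, add states with every successor in Z. Z1 = {n0, n2, n3}; fixed.
Sat(AF A[(p ∨ b) U b]) = {n0, n2, n3}
|Sat(AF A[(p ∨ b) U b])| = |{n0, n2, n3}| = 3.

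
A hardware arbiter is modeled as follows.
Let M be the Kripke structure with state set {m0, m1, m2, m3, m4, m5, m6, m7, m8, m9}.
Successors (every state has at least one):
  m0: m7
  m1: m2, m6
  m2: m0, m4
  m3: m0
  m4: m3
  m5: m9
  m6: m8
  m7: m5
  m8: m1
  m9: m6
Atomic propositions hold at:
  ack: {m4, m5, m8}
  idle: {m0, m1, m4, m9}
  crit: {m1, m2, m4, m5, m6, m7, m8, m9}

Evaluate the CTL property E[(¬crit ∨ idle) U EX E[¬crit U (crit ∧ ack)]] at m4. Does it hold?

Yes

Sat(¬crit) = {m0, m3}
Sat(¬crit ∨ idle) = {m0, m1, m3, m4, m9}
Sat(crit ∧ ack) = {m4, m5, m8}
E[¬crit U (crit ∧ ack)]: least fixpoint, start Z0 = Sat((crit ∧ ack)) = {m4, m5, m8}, add states in Sat(¬crit) with some successor in Z. Already a fixed point.
Sat(E[¬crit U (crit ∧ ack)]) = {m4, m5, m8}
Sat(EX E[¬crit U (crit ∧ ack)]) = {s : some successor in {m4, m5, m8}} = {m2, m6, m7}
E[(¬crit ∨ idle) U EX E[¬crit U (crit ∧ ack)]]: least fixpoint, start Z0 = Sat(EX E[¬crit U (crit ∧ ack)]) = {m2, m6, m7}, add states in Sat(¬crit ∨ idle) with some successor in Z. Z1 = {m0, m1, m2, m6, m7, m9}; Z2 = {m0, m1, m2, m3, m6, m7, m9}; Z3 = {m0, m1, m2, m3, m4, m6, m7, m9}; fixed.
Sat(E[(¬crit ∨ idle) U EX E[¬crit U (crit ∧ ack)]]) = {m0, m1, m2, m3, m4, m6, m7, m9}
m4 ∈ Sat(E[(¬crit ∨ idle) U EX E[¬crit U (crit ∧ ack)]]) = {m0, m1, m2, m3, m4, m6, m7, m9}, so the formula holds at m4.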